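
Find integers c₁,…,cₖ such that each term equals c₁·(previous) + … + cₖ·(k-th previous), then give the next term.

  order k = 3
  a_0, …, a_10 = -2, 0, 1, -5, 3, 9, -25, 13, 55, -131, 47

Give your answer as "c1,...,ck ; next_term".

-1,-2,2 ; 325

  a_3 = -1·1 + -2·0 + 2·-2 = -5
  a_4 = -1·-5 + -2·1 + 2·0 = 3
  a_5 = -1·3 + -2·-5 + 2·1 = 9
  a_6 = -1·9 + -2·3 + 2·-5 = -25
  a_7 = -1·-25 + -2·9 + 2·3 = 13
  a_8 = -1·13 + -2·-25 + 2·9 = 55
  a_9 = -1·55 + -2·13 + 2·-25 = -131
  a_10 = -1·-131 + -2·55 + 2·13 = 47
  a_11 = -1·47 + -2·-131 + 2·55 = 325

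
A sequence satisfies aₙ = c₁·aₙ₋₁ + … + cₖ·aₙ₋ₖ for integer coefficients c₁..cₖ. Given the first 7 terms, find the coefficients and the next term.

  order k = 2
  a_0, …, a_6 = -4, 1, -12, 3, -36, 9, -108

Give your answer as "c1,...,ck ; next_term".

0,3 ; 27

  a_2 = 0·1 + 3·-4 = -12
  a_3 = 0·-12 + 3·1 = 3
  a_4 = 0·3 + 3·-12 = -36
  a_5 = 0·-36 + 3·3 = 9
  a_6 = 0·9 + 3·-36 = -108
  a_7 = 0·-108 + 3·9 = 27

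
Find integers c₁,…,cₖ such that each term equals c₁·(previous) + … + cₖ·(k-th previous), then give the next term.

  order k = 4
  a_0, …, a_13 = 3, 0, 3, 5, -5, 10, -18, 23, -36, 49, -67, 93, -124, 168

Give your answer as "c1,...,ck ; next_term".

-1,1,0,-1 ; -225

  a_4 = -1·5 + 1·3 + 0·0 + -1·3 = -5
  a_5 = -1·-5 + 1·5 + 0·3 + -1·0 = 10
  a_6 = -1·10 + 1·-5 + 0·5 + -1·3 = -18
  a_7 = -1·-18 + 1·10 + 0·-5 + -1·5 = 23
  a_8 = -1·23 + 1·-18 + 0·10 + -1·-5 = -36
  a_9 = -1·-36 + 1·23 + 0·-18 + -1·10 = 49
  a_10 = -1·49 + 1·-36 + 0·23 + -1·-18 = -67
  a_11 = -1·-67 + 1·49 + 0·-36 + -1·23 = 93
  a_12 = -1·93 + 1·-67 + 0·49 + -1·-36 = -124
  a_13 = -1·-124 + 1·93 + 0·-67 + -1·49 = 168
  a_14 = -1·168 + 1·-124 + 0·93 + -1·-67 = -225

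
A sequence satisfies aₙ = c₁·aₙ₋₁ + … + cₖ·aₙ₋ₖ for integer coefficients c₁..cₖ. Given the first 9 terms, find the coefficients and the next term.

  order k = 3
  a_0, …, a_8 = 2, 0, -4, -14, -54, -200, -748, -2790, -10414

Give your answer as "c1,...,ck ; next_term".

  a_3 = 3·-4 + 3·0 + -1·2 = -14
  a_4 = 3·-14 + 3·-4 + -1·0 = -54
  a_5 = 3·-54 + 3·-14 + -1·-4 = -200
  a_6 = 3·-200 + 3·-54 + -1·-14 = -748
  a_7 = 3·-748 + 3·-200 + -1·-54 = -2790
  a_8 = 3·-2790 + 3·-748 + -1·-200 = -10414
  a_9 = 3·-10414 + 3·-2790 + -1·-748 = -38864

3,3,-1 ; -38864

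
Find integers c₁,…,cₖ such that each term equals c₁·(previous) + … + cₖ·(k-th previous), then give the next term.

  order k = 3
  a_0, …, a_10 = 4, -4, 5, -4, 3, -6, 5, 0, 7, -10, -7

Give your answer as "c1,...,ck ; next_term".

  a_3 = 0·5 + -1·-4 + -2·4 = -4
  a_4 = 0·-4 + -1·5 + -2·-4 = 3
  a_5 = 0·3 + -1·-4 + -2·5 = -6
  a_6 = 0·-6 + -1·3 + -2·-4 = 5
  a_7 = 0·5 + -1·-6 + -2·3 = 0
  a_8 = 0·0 + -1·5 + -2·-6 = 7
  a_9 = 0·7 + -1·0 + -2·5 = -10
  a_10 = 0·-10 + -1·7 + -2·0 = -7
  a_11 = 0·-7 + -1·-10 + -2·7 = -4

0,-1,-2 ; -4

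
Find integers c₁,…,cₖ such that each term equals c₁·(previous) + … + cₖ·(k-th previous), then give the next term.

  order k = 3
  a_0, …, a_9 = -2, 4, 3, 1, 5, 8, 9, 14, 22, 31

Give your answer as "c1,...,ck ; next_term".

  a_3 = 1·3 + 0·4 + 1·-2 = 1
  a_4 = 1·1 + 0·3 + 1·4 = 5
  a_5 = 1·5 + 0·1 + 1·3 = 8
  a_6 = 1·8 + 0·5 + 1·1 = 9
  a_7 = 1·9 + 0·8 + 1·5 = 14
  a_8 = 1·14 + 0·9 + 1·8 = 22
  a_9 = 1·22 + 0·14 + 1·9 = 31
  a_10 = 1·31 + 0·22 + 1·14 = 45

1,0,1 ; 45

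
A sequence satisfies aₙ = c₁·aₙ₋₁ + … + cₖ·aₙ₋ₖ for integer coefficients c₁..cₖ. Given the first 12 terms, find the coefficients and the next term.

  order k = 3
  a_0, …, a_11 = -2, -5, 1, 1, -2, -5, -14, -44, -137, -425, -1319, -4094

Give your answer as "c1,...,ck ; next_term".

  a_3 = 3·1 + 0·-5 + 1·-2 = 1
  a_4 = 3·1 + 0·1 + 1·-5 = -2
  a_5 = 3·-2 + 0·1 + 1·1 = -5
  a_6 = 3·-5 + 0·-2 + 1·1 = -14
  a_7 = 3·-14 + 0·-5 + 1·-2 = -44
  a_8 = 3·-44 + 0·-14 + 1·-5 = -137
  a_9 = 3·-137 + 0·-44 + 1·-14 = -425
  a_10 = 3·-425 + 0·-137 + 1·-44 = -1319
  a_11 = 3·-1319 + 0·-425 + 1·-137 = -4094
  a_12 = 3·-4094 + 0·-1319 + 1·-425 = -12707

3,0,1 ; -12707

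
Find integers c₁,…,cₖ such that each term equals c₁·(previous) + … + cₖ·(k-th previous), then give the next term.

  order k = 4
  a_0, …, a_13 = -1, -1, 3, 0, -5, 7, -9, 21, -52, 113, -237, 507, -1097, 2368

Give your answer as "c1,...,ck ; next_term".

  a_4 = -3·0 + -3·3 + -3·-1 + -1·-1 = -5
  a_5 = -3·-5 + -3·0 + -3·3 + -1·-1 = 7
  a_6 = -3·7 + -3·-5 + -3·0 + -1·3 = -9
  a_7 = -3·-9 + -3·7 + -3·-5 + -1·0 = 21
  a_8 = -3·21 + -3·-9 + -3·7 + -1·-5 = -52
  a_9 = -3·-52 + -3·21 + -3·-9 + -1·7 = 113
  a_10 = -3·113 + -3·-52 + -3·21 + -1·-9 = -237
  a_11 = -3·-237 + -3·113 + -3·-52 + -1·21 = 507
  a_12 = -3·507 + -3·-237 + -3·113 + -1·-52 = -1097
  a_13 = -3·-1097 + -3·507 + -3·-237 + -1·113 = 2368
  a_14 = -3·2368 + -3·-1097 + -3·507 + -1·-237 = -5097

-3,-3,-3,-1 ; -5097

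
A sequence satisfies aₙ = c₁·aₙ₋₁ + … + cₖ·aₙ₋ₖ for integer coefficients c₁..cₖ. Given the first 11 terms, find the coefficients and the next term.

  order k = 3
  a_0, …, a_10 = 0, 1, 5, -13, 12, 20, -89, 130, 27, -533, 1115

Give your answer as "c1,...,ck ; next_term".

  a_3 = -2·5 + -3·1 + 1·0 = -13
  a_4 = -2·-13 + -3·5 + 1·1 = 12
  a_5 = -2·12 + -3·-13 + 1·5 = 20
  a_6 = -2·20 + -3·12 + 1·-13 = -89
  a_7 = -2·-89 + -3·20 + 1·12 = 130
  a_8 = -2·130 + -3·-89 + 1·20 = 27
  a_9 = -2·27 + -3·130 + 1·-89 = -533
  a_10 = -2·-533 + -3·27 + 1·130 = 1115
  a_11 = -2·1115 + -3·-533 + 1·27 = -604

-2,-3,1 ; -604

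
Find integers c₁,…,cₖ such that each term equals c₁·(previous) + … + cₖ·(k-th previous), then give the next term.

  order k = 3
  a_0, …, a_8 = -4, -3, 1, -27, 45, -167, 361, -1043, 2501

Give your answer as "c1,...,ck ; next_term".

-2,3,4 ; -6687

  a_3 = -2·1 + 3·-3 + 4·-4 = -27
  a_4 = -2·-27 + 3·1 + 4·-3 = 45
  a_5 = -2·45 + 3·-27 + 4·1 = -167
  a_6 = -2·-167 + 3·45 + 4·-27 = 361
  a_7 = -2·361 + 3·-167 + 4·45 = -1043
  a_8 = -2·-1043 + 3·361 + 4·-167 = 2501
  a_9 = -2·2501 + 3·-1043 + 4·361 = -6687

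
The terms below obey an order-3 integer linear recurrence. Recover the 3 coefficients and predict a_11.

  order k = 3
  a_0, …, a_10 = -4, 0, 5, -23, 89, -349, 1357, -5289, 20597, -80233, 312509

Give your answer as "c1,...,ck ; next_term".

  a_3 = -3·5 + 4·0 + 2·-4 = -23
  a_4 = -3·-23 + 4·5 + 2·0 = 89
  a_5 = -3·89 + 4·-23 + 2·5 = -349
  a_6 = -3·-349 + 4·89 + 2·-23 = 1357
  a_7 = -3·1357 + 4·-349 + 2·89 = -5289
  a_8 = -3·-5289 + 4·1357 + 2·-349 = 20597
  a_9 = -3·20597 + 4·-5289 + 2·1357 = -80233
  a_10 = -3·-80233 + 4·20597 + 2·-5289 = 312509
  a_11 = -3·312509 + 4·-80233 + 2·20597 = -1217265

-3,4,2 ; -1217265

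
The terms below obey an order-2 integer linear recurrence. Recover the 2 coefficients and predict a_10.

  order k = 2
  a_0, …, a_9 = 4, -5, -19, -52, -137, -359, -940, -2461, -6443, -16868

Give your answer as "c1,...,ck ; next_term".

3,-1 ; -44161

  a_2 = 3·-5 + -1·4 = -19
  a_3 = 3·-19 + -1·-5 = -52
  a_4 = 3·-52 + -1·-19 = -137
  a_5 = 3·-137 + -1·-52 = -359
  a_6 = 3·-359 + -1·-137 = -940
  a_7 = 3·-940 + -1·-359 = -2461
  a_8 = 3·-2461 + -1·-940 = -6443
  a_9 = 3·-6443 + -1·-2461 = -16868
  a_10 = 3·-16868 + -1·-6443 = -44161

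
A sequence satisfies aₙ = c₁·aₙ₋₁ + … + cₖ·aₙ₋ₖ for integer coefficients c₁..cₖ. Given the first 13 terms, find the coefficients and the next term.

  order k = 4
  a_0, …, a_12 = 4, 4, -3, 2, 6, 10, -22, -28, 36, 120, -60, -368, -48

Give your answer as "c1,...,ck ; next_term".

0,-2,-2,2 ; 1096

  a_4 = 0·2 + -2·-3 + -2·4 + 2·4 = 6
  a_5 = 0·6 + -2·2 + -2·-3 + 2·4 = 10
  a_6 = 0·10 + -2·6 + -2·2 + 2·-3 = -22
  a_7 = 0·-22 + -2·10 + -2·6 + 2·2 = -28
  a_8 = 0·-28 + -2·-22 + -2·10 + 2·6 = 36
  a_9 = 0·36 + -2·-28 + -2·-22 + 2·10 = 120
  a_10 = 0·120 + -2·36 + -2·-28 + 2·-22 = -60
  a_11 = 0·-60 + -2·120 + -2·36 + 2·-28 = -368
  a_12 = 0·-368 + -2·-60 + -2·120 + 2·36 = -48
  a_13 = 0·-48 + -2·-368 + -2·-60 + 2·120 = 1096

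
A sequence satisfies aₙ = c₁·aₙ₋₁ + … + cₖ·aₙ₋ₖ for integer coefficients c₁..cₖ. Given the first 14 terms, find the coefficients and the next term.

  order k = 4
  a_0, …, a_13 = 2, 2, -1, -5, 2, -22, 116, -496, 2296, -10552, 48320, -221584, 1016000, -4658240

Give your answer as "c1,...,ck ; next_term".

  a_4 = -4·-5 + 2·-1 + -4·2 + -4·2 = 2
  a_5 = -4·2 + 2·-5 + -4·-1 + -4·2 = -22
  a_6 = -4·-22 + 2·2 + -4·-5 + -4·-1 = 116
  a_7 = -4·116 + 2·-22 + -4·2 + -4·-5 = -496
  a_8 = -4·-496 + 2·116 + -4·-22 + -4·2 = 2296
  a_9 = -4·2296 + 2·-496 + -4·116 + -4·-22 = -10552
  a_10 = -4·-10552 + 2·2296 + -4·-496 + -4·116 = 48320
  a_11 = -4·48320 + 2·-10552 + -4·2296 + -4·-496 = -221584
  a_12 = -4·-221584 + 2·48320 + -4·-10552 + -4·2296 = 1016000
  a_13 = -4·1016000 + 2·-221584 + -4·48320 + -4·-10552 = -4658240
  a_14 = -4·-4658240 + 2·1016000 + -4·-221584 + -4·48320 = 21358016

-4,2,-4,-4 ; 21358016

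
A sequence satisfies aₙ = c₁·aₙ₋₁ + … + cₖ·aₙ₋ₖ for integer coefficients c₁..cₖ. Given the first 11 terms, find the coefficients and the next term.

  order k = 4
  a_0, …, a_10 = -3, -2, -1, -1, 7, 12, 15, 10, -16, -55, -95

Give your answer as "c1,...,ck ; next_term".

  a_4 = 1·-1 + 0·-1 + -1·-2 + -2·-3 = 7
  a_5 = 1·7 + 0·-1 + -1·-1 + -2·-2 = 12
  a_6 = 1·12 + 0·7 + -1·-1 + -2·-1 = 15
  a_7 = 1·15 + 0·12 + -1·7 + -2·-1 = 10
  a_8 = 1·10 + 0·15 + -1·12 + -2·7 = -16
  a_9 = 1·-16 + 0·10 + -1·15 + -2·12 = -55
  a_10 = 1·-55 + 0·-16 + -1·10 + -2·15 = -95
  a_11 = 1·-95 + 0·-55 + -1·-16 + -2·10 = -99

1,0,-1,-2 ; -99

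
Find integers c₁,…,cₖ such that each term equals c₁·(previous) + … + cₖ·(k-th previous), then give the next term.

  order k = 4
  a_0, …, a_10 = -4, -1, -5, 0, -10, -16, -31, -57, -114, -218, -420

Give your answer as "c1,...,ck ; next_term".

  a_4 = 1·0 + 1·-5 + 1·-1 + 1·-4 = -10
  a_5 = 1·-10 + 1·0 + 1·-5 + 1·-1 = -16
  a_6 = 1·-16 + 1·-10 + 1·0 + 1·-5 = -31
  a_7 = 1·-31 + 1·-16 + 1·-10 + 1·0 = -57
  a_8 = 1·-57 + 1·-31 + 1·-16 + 1·-10 = -114
  a_9 = 1·-114 + 1·-57 + 1·-31 + 1·-16 = -218
  a_10 = 1·-218 + 1·-114 + 1·-57 + 1·-31 = -420
  a_11 = 1·-420 + 1·-218 + 1·-114 + 1·-57 = -809

1,1,1,1 ; -809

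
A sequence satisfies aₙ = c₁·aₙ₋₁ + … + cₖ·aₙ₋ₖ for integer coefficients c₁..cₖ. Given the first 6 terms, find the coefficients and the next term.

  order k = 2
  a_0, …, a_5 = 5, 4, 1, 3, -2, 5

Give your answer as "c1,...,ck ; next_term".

-1,1 ; -7

  a_2 = -1·4 + 1·5 = 1
  a_3 = -1·1 + 1·4 = 3
  a_4 = -1·3 + 1·1 = -2
  a_5 = -1·-2 + 1·3 = 5
  a_6 = -1·5 + 1·-2 = -7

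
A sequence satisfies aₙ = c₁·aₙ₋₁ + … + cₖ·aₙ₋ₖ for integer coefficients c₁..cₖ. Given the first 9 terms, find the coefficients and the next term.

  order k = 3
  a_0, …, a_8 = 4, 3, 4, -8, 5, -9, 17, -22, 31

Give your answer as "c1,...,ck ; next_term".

  a_3 = -1·4 + 0·3 + -1·4 = -8
  a_4 = -1·-8 + 0·4 + -1·3 = 5
  a_5 = -1·5 + 0·-8 + -1·4 = -9
  a_6 = -1·-9 + 0·5 + -1·-8 = 17
  a_7 = -1·17 + 0·-9 + -1·5 = -22
  a_8 = -1·-22 + 0·17 + -1·-9 = 31
  a_9 = -1·31 + 0·-22 + -1·17 = -48

-1,0,-1 ; -48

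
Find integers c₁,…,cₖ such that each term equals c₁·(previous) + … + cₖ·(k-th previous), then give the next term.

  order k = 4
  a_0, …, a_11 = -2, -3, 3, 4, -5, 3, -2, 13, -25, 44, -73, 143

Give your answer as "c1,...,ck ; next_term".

-1,1,0,2 ; -266

  a_4 = -1·4 + 1·3 + 0·-3 + 2·-2 = -5
  a_5 = -1·-5 + 1·4 + 0·3 + 2·-3 = 3
  a_6 = -1·3 + 1·-5 + 0·4 + 2·3 = -2
  a_7 = -1·-2 + 1·3 + 0·-5 + 2·4 = 13
  a_8 = -1·13 + 1·-2 + 0·3 + 2·-5 = -25
  a_9 = -1·-25 + 1·13 + 0·-2 + 2·3 = 44
  a_10 = -1·44 + 1·-25 + 0·13 + 2·-2 = -73
  a_11 = -1·-73 + 1·44 + 0·-25 + 2·13 = 143
  a_12 = -1·143 + 1·-73 + 0·44 + 2·-25 = -266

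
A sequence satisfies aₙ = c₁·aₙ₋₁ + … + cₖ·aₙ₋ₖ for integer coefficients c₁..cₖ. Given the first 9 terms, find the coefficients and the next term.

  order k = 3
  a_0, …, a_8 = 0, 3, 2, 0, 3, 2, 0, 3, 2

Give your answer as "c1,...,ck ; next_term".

  a_3 = 0·2 + 0·3 + 1·0 = 0
  a_4 = 0·0 + 0·2 + 1·3 = 3
  a_5 = 0·3 + 0·0 + 1·2 = 2
  a_6 = 0·2 + 0·3 + 1·0 = 0
  a_7 = 0·0 + 0·2 + 1·3 = 3
  a_8 = 0·3 + 0·0 + 1·2 = 2
  a_9 = 0·2 + 0·3 + 1·0 = 0

0,0,1 ; 0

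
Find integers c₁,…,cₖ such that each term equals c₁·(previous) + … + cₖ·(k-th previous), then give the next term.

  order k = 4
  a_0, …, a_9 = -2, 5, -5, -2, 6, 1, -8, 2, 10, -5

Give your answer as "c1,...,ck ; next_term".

1,0,2,1 ; -9

  a_4 = 1·-2 + 0·-5 + 2·5 + 1·-2 = 6
  a_5 = 1·6 + 0·-2 + 2·-5 + 1·5 = 1
  a_6 = 1·1 + 0·6 + 2·-2 + 1·-5 = -8
  a_7 = 1·-8 + 0·1 + 2·6 + 1·-2 = 2
  a_8 = 1·2 + 0·-8 + 2·1 + 1·6 = 10
  a_9 = 1·10 + 0·2 + 2·-8 + 1·1 = -5
  a_10 = 1·-5 + 0·10 + 2·2 + 1·-8 = -9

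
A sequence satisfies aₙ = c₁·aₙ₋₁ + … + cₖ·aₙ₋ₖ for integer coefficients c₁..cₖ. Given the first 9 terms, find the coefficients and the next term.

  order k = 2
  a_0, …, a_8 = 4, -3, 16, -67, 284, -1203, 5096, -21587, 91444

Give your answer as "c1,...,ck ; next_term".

-4,1 ; -387363

  a_2 = -4·-3 + 1·4 = 16
  a_3 = -4·16 + 1·-3 = -67
  a_4 = -4·-67 + 1·16 = 284
  a_5 = -4·284 + 1·-67 = -1203
  a_6 = -4·-1203 + 1·284 = 5096
  a_7 = -4·5096 + 1·-1203 = -21587
  a_8 = -4·-21587 + 1·5096 = 91444
  a_9 = -4·91444 + 1·-21587 = -387363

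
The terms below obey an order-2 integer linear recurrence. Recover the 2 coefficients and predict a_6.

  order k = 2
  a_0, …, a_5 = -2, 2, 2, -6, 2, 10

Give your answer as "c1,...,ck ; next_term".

-1,-2 ; -14

  a_2 = -1·2 + -2·-2 = 2
  a_3 = -1·2 + -2·2 = -6
  a_4 = -1·-6 + -2·2 = 2
  a_5 = -1·2 + -2·-6 = 10
  a_6 = -1·10 + -2·2 = -14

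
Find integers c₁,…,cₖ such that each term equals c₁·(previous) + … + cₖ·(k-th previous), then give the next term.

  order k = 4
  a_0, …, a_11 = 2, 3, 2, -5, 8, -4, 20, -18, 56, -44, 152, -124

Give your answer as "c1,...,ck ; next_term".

0,2,0,2 ; 416

  a_4 = 0·-5 + 2·2 + 0·3 + 2·2 = 8
  a_5 = 0·8 + 2·-5 + 0·2 + 2·3 = -4
  a_6 = 0·-4 + 2·8 + 0·-5 + 2·2 = 20
  a_7 = 0·20 + 2·-4 + 0·8 + 2·-5 = -18
  a_8 = 0·-18 + 2·20 + 0·-4 + 2·8 = 56
  a_9 = 0·56 + 2·-18 + 0·20 + 2·-4 = -44
  a_10 = 0·-44 + 2·56 + 0·-18 + 2·20 = 152
  a_11 = 0·152 + 2·-44 + 0·56 + 2·-18 = -124
  a_12 = 0·-124 + 2·152 + 0·-44 + 2·56 = 416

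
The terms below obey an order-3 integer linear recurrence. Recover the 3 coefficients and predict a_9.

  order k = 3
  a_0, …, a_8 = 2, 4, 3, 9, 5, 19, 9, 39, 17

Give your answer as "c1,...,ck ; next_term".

-1,2,2 ; 79

  a_3 = -1·3 + 2·4 + 2·2 = 9
  a_4 = -1·9 + 2·3 + 2·4 = 5
  a_5 = -1·5 + 2·9 + 2·3 = 19
  a_6 = -1·19 + 2·5 + 2·9 = 9
  a_7 = -1·9 + 2·19 + 2·5 = 39
  a_8 = -1·39 + 2·9 + 2·19 = 17
  a_9 = -1·17 + 2·39 + 2·9 = 79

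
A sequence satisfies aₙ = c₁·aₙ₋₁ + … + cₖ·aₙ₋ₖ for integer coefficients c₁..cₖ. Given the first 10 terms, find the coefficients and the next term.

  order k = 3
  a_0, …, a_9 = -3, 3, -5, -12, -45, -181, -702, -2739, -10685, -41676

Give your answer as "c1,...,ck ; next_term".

  a_3 = 3·-5 + 3·3 + 2·-3 = -12
  a_4 = 3·-12 + 3·-5 + 2·3 = -45
  a_5 = 3·-45 + 3·-12 + 2·-5 = -181
  a_6 = 3·-181 + 3·-45 + 2·-12 = -702
  a_7 = 3·-702 + 3·-181 + 2·-45 = -2739
  a_8 = 3·-2739 + 3·-702 + 2·-181 = -10685
  a_9 = 3·-10685 + 3·-2739 + 2·-702 = -41676
  a_10 = 3·-41676 + 3·-10685 + 2·-2739 = -162561

3,3,2 ; -162561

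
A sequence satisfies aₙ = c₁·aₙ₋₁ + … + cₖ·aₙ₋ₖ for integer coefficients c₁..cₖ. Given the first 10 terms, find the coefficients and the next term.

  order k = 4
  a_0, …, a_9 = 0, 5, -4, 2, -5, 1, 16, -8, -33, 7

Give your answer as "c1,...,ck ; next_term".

-1,-3,-3,-2 ; 84

  a_4 = -1·2 + -3·-4 + -3·5 + -2·0 = -5
  a_5 = -1·-5 + -3·2 + -3·-4 + -2·5 = 1
  a_6 = -1·1 + -3·-5 + -3·2 + -2·-4 = 16
  a_7 = -1·16 + -3·1 + -3·-5 + -2·2 = -8
  a_8 = -1·-8 + -3·16 + -3·1 + -2·-5 = -33
  a_9 = -1·-33 + -3·-8 + -3·16 + -2·1 = 7
  a_10 = -1·7 + -3·-33 + -3·-8 + -2·16 = 84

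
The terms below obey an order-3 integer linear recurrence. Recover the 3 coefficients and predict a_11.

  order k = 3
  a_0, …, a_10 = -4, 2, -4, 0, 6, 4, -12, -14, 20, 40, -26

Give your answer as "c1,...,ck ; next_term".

0,-2,-1 ; -100

  a_3 = 0·-4 + -2·2 + -1·-4 = 0
  a_4 = 0·0 + -2·-4 + -1·2 = 6
  a_5 = 0·6 + -2·0 + -1·-4 = 4
  a_6 = 0·4 + -2·6 + -1·0 = -12
  a_7 = 0·-12 + -2·4 + -1·6 = -14
  a_8 = 0·-14 + -2·-12 + -1·4 = 20
  a_9 = 0·20 + -2·-14 + -1·-12 = 40
  a_10 = 0·40 + -2·20 + -1·-14 = -26
  a_11 = 0·-26 + -2·40 + -1·20 = -100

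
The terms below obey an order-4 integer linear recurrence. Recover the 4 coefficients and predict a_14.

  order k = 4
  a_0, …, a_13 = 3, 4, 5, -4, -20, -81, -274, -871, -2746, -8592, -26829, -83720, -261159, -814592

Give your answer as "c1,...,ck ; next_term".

  a_4 = 3·-4 + 1·5 + -1·4 + -3·3 = -20
  a_5 = 3·-20 + 1·-4 + -1·5 + -3·4 = -81
  a_6 = 3·-81 + 1·-20 + -1·-4 + -3·5 = -274
  a_7 = 3·-274 + 1·-81 + -1·-20 + -3·-4 = -871
  a_8 = 3·-871 + 1·-274 + -1·-81 + -3·-20 = -2746
  a_9 = 3·-2746 + 1·-871 + -1·-274 + -3·-81 = -8592
  a_10 = 3·-8592 + 1·-2746 + -1·-871 + -3·-274 = -26829
  a_11 = 3·-26829 + 1·-8592 + -1·-2746 + -3·-871 = -83720
  a_12 = 3·-83720 + 1·-26829 + -1·-8592 + -3·-2746 = -261159
  a_13 = 3·-261159 + 1·-83720 + -1·-26829 + -3·-8592 = -814592
  a_14 = 3·-814592 + 1·-261159 + -1·-83720 + -3·-26829 = -2540728

3,1,-1,-3 ; -2540728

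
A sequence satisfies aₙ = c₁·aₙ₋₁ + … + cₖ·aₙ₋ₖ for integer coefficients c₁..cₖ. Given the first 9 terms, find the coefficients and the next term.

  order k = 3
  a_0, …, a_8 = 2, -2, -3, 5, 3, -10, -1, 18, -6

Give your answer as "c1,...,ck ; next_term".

-1,-2,-1 ; -29

  a_3 = -1·-3 + -2·-2 + -1·2 = 5
  a_4 = -1·5 + -2·-3 + -1·-2 = 3
  a_5 = -1·3 + -2·5 + -1·-3 = -10
  a_6 = -1·-10 + -2·3 + -1·5 = -1
  a_7 = -1·-1 + -2·-10 + -1·3 = 18
  a_8 = -1·18 + -2·-1 + -1·-10 = -6
  a_9 = -1·-6 + -2·18 + -1·-1 = -29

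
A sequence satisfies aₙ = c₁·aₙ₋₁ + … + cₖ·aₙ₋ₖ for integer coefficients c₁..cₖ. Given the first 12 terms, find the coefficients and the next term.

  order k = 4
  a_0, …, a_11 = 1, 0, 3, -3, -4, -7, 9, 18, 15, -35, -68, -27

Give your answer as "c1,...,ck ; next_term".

1,-1,-2,2 ; 141

  a_4 = 1·-3 + -1·3 + -2·0 + 2·1 = -4
  a_5 = 1·-4 + -1·-3 + -2·3 + 2·0 = -7
  a_6 = 1·-7 + -1·-4 + -2·-3 + 2·3 = 9
  a_7 = 1·9 + -1·-7 + -2·-4 + 2·-3 = 18
  a_8 = 1·18 + -1·9 + -2·-7 + 2·-4 = 15
  a_9 = 1·15 + -1·18 + -2·9 + 2·-7 = -35
  a_10 = 1·-35 + -1·15 + -2·18 + 2·9 = -68
  a_11 = 1·-68 + -1·-35 + -2·15 + 2·18 = -27
  a_12 = 1·-27 + -1·-68 + -2·-35 + 2·15 = 141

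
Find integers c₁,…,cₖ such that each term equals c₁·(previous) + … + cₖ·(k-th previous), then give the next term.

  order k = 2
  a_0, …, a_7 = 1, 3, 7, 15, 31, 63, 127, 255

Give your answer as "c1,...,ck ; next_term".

3,-2 ; 511

  a_2 = 3·3 + -2·1 = 7
  a_3 = 3·7 + -2·3 = 15
  a_4 = 3·15 + -2·7 = 31
  a_5 = 3·31 + -2·15 = 63
  a_6 = 3·63 + -2·31 = 127
  a_7 = 3·127 + -2·63 = 255
  a_8 = 3·255 + -2·127 = 511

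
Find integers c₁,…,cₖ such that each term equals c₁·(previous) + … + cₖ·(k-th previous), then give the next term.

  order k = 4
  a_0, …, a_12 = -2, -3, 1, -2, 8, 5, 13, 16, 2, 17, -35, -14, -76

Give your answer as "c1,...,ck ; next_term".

0,2,0,-3 ; -79

  a_4 = 0·-2 + 2·1 + 0·-3 + -3·-2 = 8
  a_5 = 0·8 + 2·-2 + 0·1 + -3·-3 = 5
  a_6 = 0·5 + 2·8 + 0·-2 + -3·1 = 13
  a_7 = 0·13 + 2·5 + 0·8 + -3·-2 = 16
  a_8 = 0·16 + 2·13 + 0·5 + -3·8 = 2
  a_9 = 0·2 + 2·16 + 0·13 + -3·5 = 17
  a_10 = 0·17 + 2·2 + 0·16 + -3·13 = -35
  a_11 = 0·-35 + 2·17 + 0·2 + -3·16 = -14
  a_12 = 0·-14 + 2·-35 + 0·17 + -3·2 = -76
  a_13 = 0·-76 + 2·-14 + 0·-35 + -3·17 = -79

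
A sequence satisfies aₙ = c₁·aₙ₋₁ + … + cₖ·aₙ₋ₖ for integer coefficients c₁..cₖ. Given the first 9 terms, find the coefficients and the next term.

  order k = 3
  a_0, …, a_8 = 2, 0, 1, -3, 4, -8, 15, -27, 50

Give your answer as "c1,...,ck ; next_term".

  a_3 = -1·1 + 1·0 + -1·2 = -3
  a_4 = -1·-3 + 1·1 + -1·0 = 4
  a_5 = -1·4 + 1·-3 + -1·1 = -8
  a_6 = -1·-8 + 1·4 + -1·-3 = 15
  a_7 = -1·15 + 1·-8 + -1·4 = -27
  a_8 = -1·-27 + 1·15 + -1·-8 = 50
  a_9 = -1·50 + 1·-27 + -1·15 = -92

-1,1,-1 ; -92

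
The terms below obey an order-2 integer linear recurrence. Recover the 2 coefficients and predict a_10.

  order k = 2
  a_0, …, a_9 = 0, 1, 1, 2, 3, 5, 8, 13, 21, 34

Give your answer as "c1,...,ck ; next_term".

1,1 ; 55

  a_2 = 1·1 + 1·0 = 1
  a_3 = 1·1 + 1·1 = 2
  a_4 = 1·2 + 1·1 = 3
  a_5 = 1·3 + 1·2 = 5
  a_6 = 1·5 + 1·3 = 8
  a_7 = 1·8 + 1·5 = 13
  a_8 = 1·13 + 1·8 = 21
  a_9 = 1·21 + 1·13 = 34
  a_10 = 1·34 + 1·21 = 55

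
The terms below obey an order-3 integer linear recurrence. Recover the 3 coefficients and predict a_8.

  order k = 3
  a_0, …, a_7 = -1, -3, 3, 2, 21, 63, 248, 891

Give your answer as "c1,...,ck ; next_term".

  a_3 = 3·3 + 3·-3 + -2·-1 = 2
  a_4 = 3·2 + 3·3 + -2·-3 = 21
  a_5 = 3·21 + 3·2 + -2·3 = 63
  a_6 = 3·63 + 3·21 + -2·2 = 248
  a_7 = 3·248 + 3·63 + -2·21 = 891
  a_8 = 3·891 + 3·248 + -2·63 = 3291

3,3,-2 ; 3291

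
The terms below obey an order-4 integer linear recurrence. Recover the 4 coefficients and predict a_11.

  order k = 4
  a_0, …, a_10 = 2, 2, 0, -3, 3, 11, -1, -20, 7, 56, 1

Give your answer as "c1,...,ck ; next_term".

  a_4 = 1·-3 + -2·0 + 2·2 + 1·2 = 3
  a_5 = 1·3 + -2·-3 + 2·0 + 1·2 = 11
  a_6 = 1·11 + -2·3 + 2·-3 + 1·0 = -1
  a_7 = 1·-1 + -2·11 + 2·3 + 1·-3 = -20
  a_8 = 1·-20 + -2·-1 + 2·11 + 1·3 = 7
  a_9 = 1·7 + -2·-20 + 2·-1 + 1·11 = 56
  a_10 = 1·56 + -2·7 + 2·-20 + 1·-1 = 1
  a_11 = 1·1 + -2·56 + 2·7 + 1·-20 = -117

1,-2,2,1 ; -117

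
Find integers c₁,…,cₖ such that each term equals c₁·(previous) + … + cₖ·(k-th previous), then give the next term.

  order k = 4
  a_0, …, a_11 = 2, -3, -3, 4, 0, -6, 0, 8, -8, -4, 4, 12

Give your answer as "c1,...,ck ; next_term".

  a_4 = -1·4 + 0·-3 + 0·-3 + 2·2 = 0
  a_5 = -1·0 + 0·4 + 0·-3 + 2·-3 = -6
  a_6 = -1·-6 + 0·0 + 0·4 + 2·-3 = 0
  a_7 = -1·0 + 0·-6 + 0·0 + 2·4 = 8
  a_8 = -1·8 + 0·0 + 0·-6 + 2·0 = -8
  a_9 = -1·-8 + 0·8 + 0·0 + 2·-6 = -4
  a_10 = -1·-4 + 0·-8 + 0·8 + 2·0 = 4
  a_11 = -1·4 + 0·-4 + 0·-8 + 2·8 = 12
  a_12 = -1·12 + 0·4 + 0·-4 + 2·-8 = -28

-1,0,0,2 ; -28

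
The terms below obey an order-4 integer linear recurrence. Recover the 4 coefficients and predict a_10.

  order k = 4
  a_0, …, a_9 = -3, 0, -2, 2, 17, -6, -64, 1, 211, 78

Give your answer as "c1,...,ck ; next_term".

0,-4,-1,-3 ; -653

  a_4 = 0·2 + -4·-2 + -1·0 + -3·-3 = 17
  a_5 = 0·17 + -4·2 + -1·-2 + -3·0 = -6
  a_6 = 0·-6 + -4·17 + -1·2 + -3·-2 = -64
  a_7 = 0·-64 + -4·-6 + -1·17 + -3·2 = 1
  a_8 = 0·1 + -4·-64 + -1·-6 + -3·17 = 211
  a_9 = 0·211 + -4·1 + -1·-64 + -3·-6 = 78
  a_10 = 0·78 + -4·211 + -1·1 + -3·-64 = -653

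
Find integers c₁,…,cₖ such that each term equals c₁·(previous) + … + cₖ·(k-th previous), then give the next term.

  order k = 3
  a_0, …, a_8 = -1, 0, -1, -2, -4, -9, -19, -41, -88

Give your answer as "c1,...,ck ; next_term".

  a_3 = 1·-1 + 2·0 + 1·-1 = -2
  a_4 = 1·-2 + 2·-1 + 1·0 = -4
  a_5 = 1·-4 + 2·-2 + 1·-1 = -9
  a_6 = 1·-9 + 2·-4 + 1·-2 = -19
  a_7 = 1·-19 + 2·-9 + 1·-4 = -41
  a_8 = 1·-41 + 2·-19 + 1·-9 = -88
  a_9 = 1·-88 + 2·-41 + 1·-19 = -189

1,2,1 ; -189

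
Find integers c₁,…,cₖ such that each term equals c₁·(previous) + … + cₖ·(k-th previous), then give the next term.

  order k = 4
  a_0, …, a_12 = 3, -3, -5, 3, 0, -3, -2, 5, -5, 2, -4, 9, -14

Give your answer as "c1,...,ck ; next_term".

-1,0,0,1 ; 16

  a_4 = -1·3 + 0·-5 + 0·-3 + 1·3 = 0
  a_5 = -1·0 + 0·3 + 0·-5 + 1·-3 = -3
  a_6 = -1·-3 + 0·0 + 0·3 + 1·-5 = -2
  a_7 = -1·-2 + 0·-3 + 0·0 + 1·3 = 5
  a_8 = -1·5 + 0·-2 + 0·-3 + 1·0 = -5
  a_9 = -1·-5 + 0·5 + 0·-2 + 1·-3 = 2
  a_10 = -1·2 + 0·-5 + 0·5 + 1·-2 = -4
  a_11 = -1·-4 + 0·2 + 0·-5 + 1·5 = 9
  a_12 = -1·9 + 0·-4 + 0·2 + 1·-5 = -14
  a_13 = -1·-14 + 0·9 + 0·-4 + 1·2 = 16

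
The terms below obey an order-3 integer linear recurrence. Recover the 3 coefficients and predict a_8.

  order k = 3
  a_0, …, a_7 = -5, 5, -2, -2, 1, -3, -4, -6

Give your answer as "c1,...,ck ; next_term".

  a_3 = 1·-2 + 1·5 + 1·-5 = -2
  a_4 = 1·-2 + 1·-2 + 1·5 = 1
  a_5 = 1·1 + 1·-2 + 1·-2 = -3
  a_6 = 1·-3 + 1·1 + 1·-2 = -4
  a_7 = 1·-4 + 1·-3 + 1·1 = -6
  a_8 = 1·-6 + 1·-4 + 1·-3 = -13

1,1,1 ; -13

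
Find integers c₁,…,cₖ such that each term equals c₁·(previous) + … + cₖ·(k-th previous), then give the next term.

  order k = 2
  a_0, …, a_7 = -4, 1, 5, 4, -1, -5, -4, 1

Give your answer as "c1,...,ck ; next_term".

1,-1 ; 5

  a_2 = 1·1 + -1·-4 = 5
  a_3 = 1·5 + -1·1 = 4
  a_4 = 1·4 + -1·5 = -1
  a_5 = 1·-1 + -1·4 = -5
  a_6 = 1·-5 + -1·-1 = -4
  a_7 = 1·-4 + -1·-5 = 1
  a_8 = 1·1 + -1·-4 = 5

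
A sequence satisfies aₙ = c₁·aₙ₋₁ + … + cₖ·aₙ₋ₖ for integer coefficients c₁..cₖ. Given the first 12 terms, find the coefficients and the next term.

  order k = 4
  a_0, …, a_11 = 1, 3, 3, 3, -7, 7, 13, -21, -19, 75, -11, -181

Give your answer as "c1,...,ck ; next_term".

  a_4 = -1·3 + -2·3 + 0·3 + 2·1 = -7
  a_5 = -1·-7 + -2·3 + 0·3 + 2·3 = 7
  a_6 = -1·7 + -2·-7 + 0·3 + 2·3 = 13
  a_7 = -1·13 + -2·7 + 0·-7 + 2·3 = -21
  a_8 = -1·-21 + -2·13 + 0·7 + 2·-7 = -19
  a_9 = -1·-19 + -2·-21 + 0·13 + 2·7 = 75
  a_10 = -1·75 + -2·-19 + 0·-21 + 2·13 = -11
  a_11 = -1·-11 + -2·75 + 0·-19 + 2·-21 = -181
  a_12 = -1·-181 + -2·-11 + 0·75 + 2·-19 = 165

-1,-2,0,2 ; 165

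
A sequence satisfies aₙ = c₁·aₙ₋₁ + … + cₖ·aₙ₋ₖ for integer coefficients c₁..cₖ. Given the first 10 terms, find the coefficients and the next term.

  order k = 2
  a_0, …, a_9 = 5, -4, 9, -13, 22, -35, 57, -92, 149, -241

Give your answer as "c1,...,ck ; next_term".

-1,1 ; 390

  a_2 = -1·-4 + 1·5 = 9
  a_3 = -1·9 + 1·-4 = -13
  a_4 = -1·-13 + 1·9 = 22
  a_5 = -1·22 + 1·-13 = -35
  a_6 = -1·-35 + 1·22 = 57
  a_7 = -1·57 + 1·-35 = -92
  a_8 = -1·-92 + 1·57 = 149
  a_9 = -1·149 + 1·-92 = -241
  a_10 = -1·-241 + 1·149 = 390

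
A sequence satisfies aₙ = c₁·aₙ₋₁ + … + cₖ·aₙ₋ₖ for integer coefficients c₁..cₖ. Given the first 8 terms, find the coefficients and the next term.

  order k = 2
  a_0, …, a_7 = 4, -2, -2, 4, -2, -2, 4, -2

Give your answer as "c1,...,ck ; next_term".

-1,-1 ; -2

  a_2 = -1·-2 + -1·4 = -2
  a_3 = -1·-2 + -1·-2 = 4
  a_4 = -1·4 + -1·-2 = -2
  a_5 = -1·-2 + -1·4 = -2
  a_6 = -1·-2 + -1·-2 = 4
  a_7 = -1·4 + -1·-2 = -2
  a_8 = -1·-2 + -1·4 = -2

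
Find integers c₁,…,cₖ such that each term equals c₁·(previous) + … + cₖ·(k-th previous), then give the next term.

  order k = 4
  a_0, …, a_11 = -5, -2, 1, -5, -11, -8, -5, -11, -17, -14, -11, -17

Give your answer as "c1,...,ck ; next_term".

  a_4 = 2·-5 + -2·1 + 2·-2 + -1·-5 = -11
  a_5 = 2·-11 + -2·-5 + 2·1 + -1·-2 = -8
  a_6 = 2·-8 + -2·-11 + 2·-5 + -1·1 = -5
  a_7 = 2·-5 + -2·-8 + 2·-11 + -1·-5 = -11
  a_8 = 2·-11 + -2·-5 + 2·-8 + -1·-11 = -17
  a_9 = 2·-17 + -2·-11 + 2·-5 + -1·-8 = -14
  a_10 = 2·-14 + -2·-17 + 2·-11 + -1·-5 = -11
  a_11 = 2·-11 + -2·-14 + 2·-17 + -1·-11 = -17
  a_12 = 2·-17 + -2·-11 + 2·-14 + -1·-17 = -23

2,-2,2,-1 ; -23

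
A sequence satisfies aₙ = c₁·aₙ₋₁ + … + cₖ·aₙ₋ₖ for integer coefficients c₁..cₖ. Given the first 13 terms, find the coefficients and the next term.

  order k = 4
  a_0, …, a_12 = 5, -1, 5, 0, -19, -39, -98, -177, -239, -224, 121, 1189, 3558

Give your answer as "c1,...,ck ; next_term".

2,0,-1,-4 ; 7891

  a_4 = 2·0 + 0·5 + -1·-1 + -4·5 = -19
  a_5 = 2·-19 + 0·0 + -1·5 + -4·-1 = -39
  a_6 = 2·-39 + 0·-19 + -1·0 + -4·5 = -98
  a_7 = 2·-98 + 0·-39 + -1·-19 + -4·0 = -177
  a_8 = 2·-177 + 0·-98 + -1·-39 + -4·-19 = -239
  a_9 = 2·-239 + 0·-177 + -1·-98 + -4·-39 = -224
  a_10 = 2·-224 + 0·-239 + -1·-177 + -4·-98 = 121
  a_11 = 2·121 + 0·-224 + -1·-239 + -4·-177 = 1189
  a_12 = 2·1189 + 0·121 + -1·-224 + -4·-239 = 3558
  a_13 = 2·3558 + 0·1189 + -1·121 + -4·-224 = 7891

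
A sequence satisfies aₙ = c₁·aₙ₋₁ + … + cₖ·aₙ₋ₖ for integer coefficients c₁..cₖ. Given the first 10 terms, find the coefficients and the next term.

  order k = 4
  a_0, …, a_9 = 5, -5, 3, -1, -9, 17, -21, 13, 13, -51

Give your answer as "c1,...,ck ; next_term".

-1,0,1,-1 ; 85

  a_4 = -1·-1 + 0·3 + 1·-5 + -1·5 = -9
  a_5 = -1·-9 + 0·-1 + 1·3 + -1·-5 = 17
  a_6 = -1·17 + 0·-9 + 1·-1 + -1·3 = -21
  a_7 = -1·-21 + 0·17 + 1·-9 + -1·-1 = 13
  a_8 = -1·13 + 0·-21 + 1·17 + -1·-9 = 13
  a_9 = -1·13 + 0·13 + 1·-21 + -1·17 = -51
  a_10 = -1·-51 + 0·13 + 1·13 + -1·-21 = 85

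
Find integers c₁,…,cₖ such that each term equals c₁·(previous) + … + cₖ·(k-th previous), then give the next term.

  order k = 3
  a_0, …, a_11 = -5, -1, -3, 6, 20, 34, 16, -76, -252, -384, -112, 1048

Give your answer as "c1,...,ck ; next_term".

2,-2,-2 ; 3088

  a_3 = 2·-3 + -2·-1 + -2·-5 = 6
  a_4 = 2·6 + -2·-3 + -2·-1 = 20
  a_5 = 2·20 + -2·6 + -2·-3 = 34
  a_6 = 2·34 + -2·20 + -2·6 = 16
  a_7 = 2·16 + -2·34 + -2·20 = -76
  a_8 = 2·-76 + -2·16 + -2·34 = -252
  a_9 = 2·-252 + -2·-76 + -2·16 = -384
  a_10 = 2·-384 + -2·-252 + -2·-76 = -112
  a_11 = 2·-112 + -2·-384 + -2·-252 = 1048
  a_12 = 2·1048 + -2·-112 + -2·-384 = 3088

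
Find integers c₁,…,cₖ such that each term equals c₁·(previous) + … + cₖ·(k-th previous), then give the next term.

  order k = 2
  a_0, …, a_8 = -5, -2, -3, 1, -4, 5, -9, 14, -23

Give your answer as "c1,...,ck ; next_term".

-1,1 ; 37

  a_2 = -1·-2 + 1·-5 = -3
  a_3 = -1·-3 + 1·-2 = 1
  a_4 = -1·1 + 1·-3 = -4
  a_5 = -1·-4 + 1·1 = 5
  a_6 = -1·5 + 1·-4 = -9
  a_7 = -1·-9 + 1·5 = 14
  a_8 = -1·14 + 1·-9 = -23
  a_9 = -1·-23 + 1·14 = 37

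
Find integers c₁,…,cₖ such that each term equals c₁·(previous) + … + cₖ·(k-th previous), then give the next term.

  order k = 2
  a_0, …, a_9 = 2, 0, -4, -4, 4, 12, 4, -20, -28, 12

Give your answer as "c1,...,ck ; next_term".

1,-2 ; 68

  a_2 = 1·0 + -2·2 = -4
  a_3 = 1·-4 + -2·0 = -4
  a_4 = 1·-4 + -2·-4 = 4
  a_5 = 1·4 + -2·-4 = 12
  a_6 = 1·12 + -2·4 = 4
  a_7 = 1·4 + -2·12 = -20
  a_8 = 1·-20 + -2·4 = -28
  a_9 = 1·-28 + -2·-20 = 12
  a_10 = 1·12 + -2·-28 = 68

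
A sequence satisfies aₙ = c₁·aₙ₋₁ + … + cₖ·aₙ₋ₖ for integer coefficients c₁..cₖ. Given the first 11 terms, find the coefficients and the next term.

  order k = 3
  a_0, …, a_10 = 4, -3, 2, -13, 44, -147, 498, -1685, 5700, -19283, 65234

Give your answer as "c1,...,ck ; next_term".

  a_3 = -3·2 + 1·-3 + -1·4 = -13
  a_4 = -3·-13 + 1·2 + -1·-3 = 44
  a_5 = -3·44 + 1·-13 + -1·2 = -147
  a_6 = -3·-147 + 1·44 + -1·-13 = 498
  a_7 = -3·498 + 1·-147 + -1·44 = -1685
  a_8 = -3·-1685 + 1·498 + -1·-147 = 5700
  a_9 = -3·5700 + 1·-1685 + -1·498 = -19283
  a_10 = -3·-19283 + 1·5700 + -1·-1685 = 65234
  a_11 = -3·65234 + 1·-19283 + -1·5700 = -220685

-3,1,-1 ; -220685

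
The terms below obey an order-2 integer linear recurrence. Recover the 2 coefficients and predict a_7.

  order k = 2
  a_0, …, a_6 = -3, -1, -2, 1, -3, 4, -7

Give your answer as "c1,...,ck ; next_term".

  a_2 = -1·-1 + 1·-3 = -2
  a_3 = -1·-2 + 1·-1 = 1
  a_4 = -1·1 + 1·-2 = -3
  a_5 = -1·-3 + 1·1 = 4
  a_6 = -1·4 + 1·-3 = -7
  a_7 = -1·-7 + 1·4 = 11

-1,1 ; 11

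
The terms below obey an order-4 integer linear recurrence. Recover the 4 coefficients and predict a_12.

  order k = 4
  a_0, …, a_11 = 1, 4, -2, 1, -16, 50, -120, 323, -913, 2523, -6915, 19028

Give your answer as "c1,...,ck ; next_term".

-3,-2,-4,-1 ; -52433

  a_4 = -3·1 + -2·-2 + -4·4 + -1·1 = -16
  a_5 = -3·-16 + -2·1 + -4·-2 + -1·4 = 50
  a_6 = -3·50 + -2·-16 + -4·1 + -1·-2 = -120
  a_7 = -3·-120 + -2·50 + -4·-16 + -1·1 = 323
  a_8 = -3·323 + -2·-120 + -4·50 + -1·-16 = -913
  a_9 = -3·-913 + -2·323 + -4·-120 + -1·50 = 2523
  a_10 = -3·2523 + -2·-913 + -4·323 + -1·-120 = -6915
  a_11 = -3·-6915 + -2·2523 + -4·-913 + -1·323 = 19028
  a_12 = -3·19028 + -2·-6915 + -4·2523 + -1·-913 = -52433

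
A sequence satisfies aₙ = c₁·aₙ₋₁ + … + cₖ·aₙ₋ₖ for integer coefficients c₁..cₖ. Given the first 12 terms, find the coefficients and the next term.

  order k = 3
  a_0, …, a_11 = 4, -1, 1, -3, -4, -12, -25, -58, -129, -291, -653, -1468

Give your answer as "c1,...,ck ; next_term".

  a_3 = 2·1 + 1·-1 + -1·4 = -3
  a_4 = 2·-3 + 1·1 + -1·-1 = -4
  a_5 = 2·-4 + 1·-3 + -1·1 = -12
  a_6 = 2·-12 + 1·-4 + -1·-3 = -25
  a_7 = 2·-25 + 1·-12 + -1·-4 = -58
  a_8 = 2·-58 + 1·-25 + -1·-12 = -129
  a_9 = 2·-129 + 1·-58 + -1·-25 = -291
  a_10 = 2·-291 + 1·-129 + -1·-58 = -653
  a_11 = 2·-653 + 1·-291 + -1·-129 = -1468
  a_12 = 2·-1468 + 1·-653 + -1·-291 = -3298

2,1,-1 ; -3298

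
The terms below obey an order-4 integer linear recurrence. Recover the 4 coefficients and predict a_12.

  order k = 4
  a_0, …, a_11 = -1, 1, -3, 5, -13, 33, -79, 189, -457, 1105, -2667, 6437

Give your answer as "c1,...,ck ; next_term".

  a_4 = -2·5 + 0·-3 + -2·1 + 1·-1 = -13
  a_5 = -2·-13 + 0·5 + -2·-3 + 1·1 = 33
  a_6 = -2·33 + 0·-13 + -2·5 + 1·-3 = -79
  a_7 = -2·-79 + 0·33 + -2·-13 + 1·5 = 189
  a_8 = -2·189 + 0·-79 + -2·33 + 1·-13 = -457
  a_9 = -2·-457 + 0·189 + -2·-79 + 1·33 = 1105
  a_10 = -2·1105 + 0·-457 + -2·189 + 1·-79 = -2667
  a_11 = -2·-2667 + 0·1105 + -2·-457 + 1·189 = 6437
  a_12 = -2·6437 + 0·-2667 + -2·1105 + 1·-457 = -15541

-2,0,-2,1 ; -15541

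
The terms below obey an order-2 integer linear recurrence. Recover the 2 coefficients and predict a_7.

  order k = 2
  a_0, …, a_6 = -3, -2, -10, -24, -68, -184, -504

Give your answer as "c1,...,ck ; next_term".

2,2 ; -1376

  a_2 = 2·-2 + 2·-3 = -10
  a_3 = 2·-10 + 2·-2 = -24
  a_4 = 2·-24 + 2·-10 = -68
  a_5 = 2·-68 + 2·-24 = -184
  a_6 = 2·-184 + 2·-68 = -504
  a_7 = 2·-504 + 2·-184 = -1376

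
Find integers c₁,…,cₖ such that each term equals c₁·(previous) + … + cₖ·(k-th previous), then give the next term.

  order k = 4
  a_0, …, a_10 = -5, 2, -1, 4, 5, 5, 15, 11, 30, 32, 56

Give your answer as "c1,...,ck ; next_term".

  a_4 = 0·4 + 2·-1 + 1·2 + -1·-5 = 5
  a_5 = 0·5 + 2·4 + 1·-1 + -1·2 = 5
  a_6 = 0·5 + 2·5 + 1·4 + -1·-1 = 15
  a_7 = 0·15 + 2·5 + 1·5 + -1·4 = 11
  a_8 = 0·11 + 2·15 + 1·5 + -1·5 = 30
  a_9 = 0·30 + 2·11 + 1·15 + -1·5 = 32
  a_10 = 0·32 + 2·30 + 1·11 + -1·15 = 56
  a_11 = 0·56 + 2·32 + 1·30 + -1·11 = 83

0,2,1,-1 ; 83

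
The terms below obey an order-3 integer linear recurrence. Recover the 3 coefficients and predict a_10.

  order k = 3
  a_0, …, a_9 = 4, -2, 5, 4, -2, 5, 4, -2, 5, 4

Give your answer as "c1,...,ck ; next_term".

  a_3 = 0·5 + 0·-2 + 1·4 = 4
  a_4 = 0·4 + 0·5 + 1·-2 = -2
  a_5 = 0·-2 + 0·4 + 1·5 = 5
  a_6 = 0·5 + 0·-2 + 1·4 = 4
  a_7 = 0·4 + 0·5 + 1·-2 = -2
  a_8 = 0·-2 + 0·4 + 1·5 = 5
  a_9 = 0·5 + 0·-2 + 1·4 = 4
  a_10 = 0·4 + 0·5 + 1·-2 = -2

0,0,1 ; -2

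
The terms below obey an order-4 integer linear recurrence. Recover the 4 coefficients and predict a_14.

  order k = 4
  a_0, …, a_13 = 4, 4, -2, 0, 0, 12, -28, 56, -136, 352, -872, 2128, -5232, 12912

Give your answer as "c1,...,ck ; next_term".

-2,0,-2,2 ; -31824

  a_4 = -2·0 + 0·-2 + -2·4 + 2·4 = 0
  a_5 = -2·0 + 0·0 + -2·-2 + 2·4 = 12
  a_6 = -2·12 + 0·0 + -2·0 + 2·-2 = -28
  a_7 = -2·-28 + 0·12 + -2·0 + 2·0 = 56
  a_8 = -2·56 + 0·-28 + -2·12 + 2·0 = -136
  a_9 = -2·-136 + 0·56 + -2·-28 + 2·12 = 352
  a_10 = -2·352 + 0·-136 + -2·56 + 2·-28 = -872
  a_11 = -2·-872 + 0·352 + -2·-136 + 2·56 = 2128
  a_12 = -2·2128 + 0·-872 + -2·352 + 2·-136 = -5232
  a_13 = -2·-5232 + 0·2128 + -2·-872 + 2·352 = 12912
  a_14 = -2·12912 + 0·-5232 + -2·2128 + 2·-872 = -31824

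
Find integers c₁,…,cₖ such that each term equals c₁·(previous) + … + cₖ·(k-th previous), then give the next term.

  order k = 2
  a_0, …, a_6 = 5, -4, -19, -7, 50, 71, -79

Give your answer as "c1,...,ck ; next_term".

1,-3 ; -292

  a_2 = 1·-4 + -3·5 = -19
  a_3 = 1·-19 + -3·-4 = -7
  a_4 = 1·-7 + -3·-19 = 50
  a_5 = 1·50 + -3·-7 = 71
  a_6 = 1·71 + -3·50 = -79
  a_7 = 1·-79 + -3·71 = -292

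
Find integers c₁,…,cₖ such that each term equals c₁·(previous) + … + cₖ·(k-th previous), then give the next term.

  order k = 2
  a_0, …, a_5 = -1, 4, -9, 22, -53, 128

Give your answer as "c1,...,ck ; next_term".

  a_2 = -2·4 + 1·-1 = -9
  a_3 = -2·-9 + 1·4 = 22
  a_4 = -2·22 + 1·-9 = -53
  a_5 = -2·-53 + 1·22 = 128
  a_6 = -2·128 + 1·-53 = -309

-2,1 ; -309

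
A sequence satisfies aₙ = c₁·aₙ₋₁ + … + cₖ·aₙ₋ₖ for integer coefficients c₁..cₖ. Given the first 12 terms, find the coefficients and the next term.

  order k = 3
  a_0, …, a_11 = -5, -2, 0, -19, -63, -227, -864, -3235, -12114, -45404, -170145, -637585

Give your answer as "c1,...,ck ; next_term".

  a_3 = 3·0 + 2·-2 + 3·-5 = -19
  a_4 = 3·-19 + 2·0 + 3·-2 = -63
  a_5 = 3·-63 + 2·-19 + 3·0 = -227
  a_6 = 3·-227 + 2·-63 + 3·-19 = -864
  a_7 = 3·-864 + 2·-227 + 3·-63 = -3235
  a_8 = 3·-3235 + 2·-864 + 3·-227 = -12114
  a_9 = 3·-12114 + 2·-3235 + 3·-864 = -45404
  a_10 = 3·-45404 + 2·-12114 + 3·-3235 = -170145
  a_11 = 3·-170145 + 2·-45404 + 3·-12114 = -637585
  a_12 = 3·-637585 + 2·-170145 + 3·-45404 = -2389257

3,2,3 ; -2389257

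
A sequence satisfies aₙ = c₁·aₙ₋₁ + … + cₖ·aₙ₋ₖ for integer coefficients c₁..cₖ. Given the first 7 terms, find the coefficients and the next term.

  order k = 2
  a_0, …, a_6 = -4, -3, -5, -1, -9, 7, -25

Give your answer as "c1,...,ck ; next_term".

  a_2 = -1·-3 + 2·-4 = -5
  a_3 = -1·-5 + 2·-3 = -1
  a_4 = -1·-1 + 2·-5 = -9
  a_5 = -1·-9 + 2·-1 = 7
  a_6 = -1·7 + 2·-9 = -25
  a_7 = -1·-25 + 2·7 = 39

-1,2 ; 39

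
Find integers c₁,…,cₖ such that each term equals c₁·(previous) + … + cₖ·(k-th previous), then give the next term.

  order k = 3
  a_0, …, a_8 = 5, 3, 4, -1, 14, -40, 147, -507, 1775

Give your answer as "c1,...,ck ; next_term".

  a_3 = -3·4 + 2·3 + 1·5 = -1
  a_4 = -3·-1 + 2·4 + 1·3 = 14
  a_5 = -3·14 + 2·-1 + 1·4 = -40
  a_6 = -3·-40 + 2·14 + 1·-1 = 147
  a_7 = -3·147 + 2·-40 + 1·14 = -507
  a_8 = -3·-507 + 2·147 + 1·-40 = 1775
  a_9 = -3·1775 + 2·-507 + 1·147 = -6192

-3,2,1 ; -6192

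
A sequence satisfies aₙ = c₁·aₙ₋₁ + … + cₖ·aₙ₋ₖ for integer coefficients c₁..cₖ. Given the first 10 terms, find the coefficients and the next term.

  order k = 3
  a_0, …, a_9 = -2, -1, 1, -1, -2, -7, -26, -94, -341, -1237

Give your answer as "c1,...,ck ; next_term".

3,2,1 ; -4487

  a_3 = 3·1 + 2·-1 + 1·-2 = -1
  a_4 = 3·-1 + 2·1 + 1·-1 = -2
  a_5 = 3·-2 + 2·-1 + 1·1 = -7
  a_6 = 3·-7 + 2·-2 + 1·-1 = -26
  a_7 = 3·-26 + 2·-7 + 1·-2 = -94
  a_8 = 3·-94 + 2·-26 + 1·-7 = -341
  a_9 = 3·-341 + 2·-94 + 1·-26 = -1237
  a_10 = 3·-1237 + 2·-341 + 1·-94 = -4487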